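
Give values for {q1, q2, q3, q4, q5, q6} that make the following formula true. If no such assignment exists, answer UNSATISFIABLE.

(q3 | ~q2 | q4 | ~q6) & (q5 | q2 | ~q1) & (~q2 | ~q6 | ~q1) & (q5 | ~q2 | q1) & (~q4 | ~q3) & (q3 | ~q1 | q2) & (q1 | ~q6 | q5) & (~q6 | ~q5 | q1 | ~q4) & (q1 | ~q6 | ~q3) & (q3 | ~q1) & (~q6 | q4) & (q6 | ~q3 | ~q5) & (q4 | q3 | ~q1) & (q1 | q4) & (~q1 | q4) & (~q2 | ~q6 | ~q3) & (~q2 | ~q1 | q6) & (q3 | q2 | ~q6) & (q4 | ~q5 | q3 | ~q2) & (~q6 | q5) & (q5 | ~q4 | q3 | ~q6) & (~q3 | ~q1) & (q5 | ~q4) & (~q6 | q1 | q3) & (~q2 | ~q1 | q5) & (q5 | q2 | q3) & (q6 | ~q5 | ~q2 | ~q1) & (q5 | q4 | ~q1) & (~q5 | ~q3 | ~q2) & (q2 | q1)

q1: 0, q2: 1, q3: 0, q4: 1, q5: 1, q6: 0

Suppose q4 = 1.
The clause (~q3) is unit, so q3 = 0.
The clause (~q1) is unit, so q1 = 0.
The clause (q5) is unit, so q5 = 1.
The clause (~q6) is unit, so q6 = 0.
The clause (q2) is unit, so q2 = 1.
All clauses are satisfied.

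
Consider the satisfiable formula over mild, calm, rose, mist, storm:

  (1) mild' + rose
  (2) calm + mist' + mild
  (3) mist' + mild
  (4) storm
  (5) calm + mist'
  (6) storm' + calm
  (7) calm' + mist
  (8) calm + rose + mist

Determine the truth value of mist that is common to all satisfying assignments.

True

Suppose mist = 0.
From the singleton clause (storm), storm = 1.
From the singleton clause (calm), calm = 1.
That conflicts with the unit clause (calm').
So every satisfying assignment has mist = True.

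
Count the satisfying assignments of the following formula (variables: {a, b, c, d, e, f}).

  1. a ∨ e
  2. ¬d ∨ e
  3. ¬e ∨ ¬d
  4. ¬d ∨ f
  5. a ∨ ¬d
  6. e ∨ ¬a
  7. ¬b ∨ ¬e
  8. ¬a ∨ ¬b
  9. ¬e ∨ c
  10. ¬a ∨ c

There are 2^6 = 64 truth assignments over (a, b, c, d, e, f).
Split on c. With c = True, the clauses containing c are satisfied and ¬c drops from the rest; 4 of the 2^5 = 32 assignments to the other variables satisfy what remains.
With c = False, by the same count on the reduced clause set, 0 assignments work.
Total: 4 + 0 = 4.

4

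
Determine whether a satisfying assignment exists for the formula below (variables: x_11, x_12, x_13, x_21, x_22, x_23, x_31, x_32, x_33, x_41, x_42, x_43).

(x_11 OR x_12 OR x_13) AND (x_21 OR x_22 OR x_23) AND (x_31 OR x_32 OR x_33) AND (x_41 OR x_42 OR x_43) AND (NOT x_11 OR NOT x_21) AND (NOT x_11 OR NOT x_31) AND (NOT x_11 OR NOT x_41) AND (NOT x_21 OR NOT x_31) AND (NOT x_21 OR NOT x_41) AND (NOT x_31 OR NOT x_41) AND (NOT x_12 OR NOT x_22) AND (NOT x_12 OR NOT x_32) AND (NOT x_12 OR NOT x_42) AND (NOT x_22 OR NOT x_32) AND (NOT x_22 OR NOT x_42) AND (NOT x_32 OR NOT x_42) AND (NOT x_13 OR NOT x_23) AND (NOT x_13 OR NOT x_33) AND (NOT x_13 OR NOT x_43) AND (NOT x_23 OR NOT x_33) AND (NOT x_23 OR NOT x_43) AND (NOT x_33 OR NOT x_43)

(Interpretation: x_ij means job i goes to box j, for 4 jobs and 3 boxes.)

No, unsatisfiable

Branch on x_11: set x_11 = false.
Branch on x_12: set x_12 = true.
(NOT x_22) alone gives x_22 = false.
(NOT x_32) alone gives x_32 = false.
(NOT x_42) alone gives x_42 = false.
Branch on x_21: set x_21 = true.
(NOT x_31) alone gives x_31 = false.
(x_33) alone gives x_33 = true.
(NOT x_41) alone gives x_41 = false.
(x_43) alone gives x_43 = true.
That conflicts with the unit clause (NOT x_43).
So x_21 must be the other value — set x_21 = false.
(x_23) alone gives x_23 = true.
(NOT x_13) alone gives x_13 = false.
(NOT x_33) alone gives x_33 = false.
(x_31) alone gives x_31 = true.
(NOT x_41) alone gives x_41 = false.
(x_43) alone gives x_43 = true.
That conflicts with the unit clause (NOT x_43).
Both values of x_21 lead to a conflict.
So x_12 must be the other value — set x_12 = false.
(x_13) alone gives x_13 = true.
(NOT x_23) alone gives x_23 = false.
(NOT x_33) alone gives x_33 = false.
(NOT x_43) alone gives x_43 = false.
Branch on x_21: set x_21 = true.
(NOT x_31) alone gives x_31 = false.
(x_32) alone gives x_32 = true.
(NOT x_41) alone gives x_41 = false.
(x_42) alone gives x_42 = true.
That conflicts with the unit clause (NOT x_42).
So x_21 must be the other value — set x_21 = false.
(x_22) alone gives x_22 = true.
(NOT x_32) alone gives x_32 = false.
(x_31) alone gives x_31 = true.
(NOT x_41) alone gives x_41 = false.
(x_42) alone gives x_42 = true.
That conflicts with the unit clause (NOT x_42).
Both values of x_21 lead to a conflict.
Both values of x_12 lead to a conflict.
So x_11 must be the other value — set x_11 = true.
(NOT x_21) alone gives x_21 = false.
(NOT x_31) alone gives x_31 = false.
(NOT x_41) alone gives x_41 = false.
Branch on x_22: set x_22 = true.
(NOT x_12) alone gives x_12 = false.
(NOT x_32) alone gives x_32 = false.
(x_33) alone gives x_33 = true.
(NOT x_42) alone gives x_42 = false.
(x_43) alone gives x_43 = true.
That conflicts with the unit clause (NOT x_43).
So x_22 must be the other value — set x_22 = false.
(x_23) alone gives x_23 = true.
(NOT x_13) alone gives x_13 = false.
(NOT x_33) alone gives x_33 = false.
(x_32) alone gives x_32 = true.
(NOT x_12) alone gives x_12 = false.
(NOT x_42) alone gives x_42 = false.
(x_43) alone gives x_43 = true.
That conflicts with the unit clause (NOT x_43).
Both values of x_22 lead to a conflict.
Both values of x_11 lead to a conflict.
No assignment satisfies every clause.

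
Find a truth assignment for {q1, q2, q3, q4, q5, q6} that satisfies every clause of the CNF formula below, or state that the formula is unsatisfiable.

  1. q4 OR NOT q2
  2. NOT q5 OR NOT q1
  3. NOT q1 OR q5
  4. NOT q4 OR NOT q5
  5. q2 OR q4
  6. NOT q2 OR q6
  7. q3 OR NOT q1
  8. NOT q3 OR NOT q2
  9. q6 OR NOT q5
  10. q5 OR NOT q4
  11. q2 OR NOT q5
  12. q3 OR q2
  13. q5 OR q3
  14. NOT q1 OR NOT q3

UNSATISFIABLE

Try q4 = true.
The clause (NOT q5) is unit, so q5 = false.
That conflicts with the unit clause (q5).
Backtrack on q4: now try q4 = false.
The clause (NOT q2) is unit, so q2 = false.
That conflicts with the unit clause (q2).
Either choice for q4 ends in contradiction.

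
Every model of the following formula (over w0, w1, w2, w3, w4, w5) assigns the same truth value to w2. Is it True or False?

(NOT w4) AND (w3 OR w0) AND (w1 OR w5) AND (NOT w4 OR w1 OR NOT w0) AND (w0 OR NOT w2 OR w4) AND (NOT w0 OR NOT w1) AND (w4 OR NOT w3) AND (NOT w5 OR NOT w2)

False

Suppose w2 = true.
The clause (NOT w4) is unit, so w4 = false.
The clause (w0) is unit, so w0 = true.
The clause (NOT w1) is unit, so w1 = false.
The clause (w5) is unit, so w5 = true.
That conflicts with the unit clause (NOT w5).
So every satisfying assignment has w2 = False.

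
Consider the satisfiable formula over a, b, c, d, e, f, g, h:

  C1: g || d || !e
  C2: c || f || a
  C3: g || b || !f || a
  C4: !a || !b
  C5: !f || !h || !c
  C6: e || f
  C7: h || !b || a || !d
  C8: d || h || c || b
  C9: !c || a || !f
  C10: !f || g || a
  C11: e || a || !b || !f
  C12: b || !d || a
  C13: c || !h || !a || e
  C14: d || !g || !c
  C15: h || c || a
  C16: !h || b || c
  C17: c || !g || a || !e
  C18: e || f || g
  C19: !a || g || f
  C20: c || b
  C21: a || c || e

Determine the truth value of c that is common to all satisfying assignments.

Suppose c = false.
(b) alone gives b = true.
(!a) alone gives a = false.
(f) alone gives f = true.
(g) alone gives g = true.
(e) alone gives e = true.
Now (!e) is unsatisfied and unit — conflict.
So every satisfying assignment has c = True.

True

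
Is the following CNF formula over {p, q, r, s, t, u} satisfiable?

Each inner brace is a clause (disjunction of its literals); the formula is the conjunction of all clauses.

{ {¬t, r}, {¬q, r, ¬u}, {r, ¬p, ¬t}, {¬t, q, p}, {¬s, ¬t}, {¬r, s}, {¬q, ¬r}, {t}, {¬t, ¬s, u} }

Unsatisfiable

The clause (t) is unit, so t = True.
The clause (r) is unit, so r = True.
The clause (¬s) is unit, so s = False.
But (s) is also a unit clause — contradiction.
No assignment satisfies every clause.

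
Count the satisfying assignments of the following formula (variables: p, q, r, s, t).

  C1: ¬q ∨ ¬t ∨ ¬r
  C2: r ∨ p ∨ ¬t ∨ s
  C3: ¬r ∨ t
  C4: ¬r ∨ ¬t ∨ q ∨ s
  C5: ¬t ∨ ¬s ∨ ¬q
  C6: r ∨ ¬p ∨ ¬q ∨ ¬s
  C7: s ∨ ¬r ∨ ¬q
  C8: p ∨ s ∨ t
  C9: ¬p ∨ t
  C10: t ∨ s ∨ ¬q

There are 2^5 = 32 truth assignments over (p, q, r, s, t).
Split on q. With q = True, the clauses containing q are satisfied and ¬q drops from the rest; 2 of the 2^4 = 16 assignments to the other variables satisfy what remains.
With q = False, by the same count on the reduced clause set, 6 assignments work.
Total: 2 + 6 = 8.

8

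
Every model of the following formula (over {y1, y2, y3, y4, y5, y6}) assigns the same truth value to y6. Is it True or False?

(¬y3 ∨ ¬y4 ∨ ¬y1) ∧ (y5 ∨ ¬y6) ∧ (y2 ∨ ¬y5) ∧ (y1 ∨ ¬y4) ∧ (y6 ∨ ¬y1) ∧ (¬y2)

Suppose y6 = True.
From the singleton clause (y5), y5 = True.
From the singleton clause (y2), y2 = True.
Now (¬y2) is unsatisfied and unit — conflict.
So every satisfying assignment has y6 = False.

False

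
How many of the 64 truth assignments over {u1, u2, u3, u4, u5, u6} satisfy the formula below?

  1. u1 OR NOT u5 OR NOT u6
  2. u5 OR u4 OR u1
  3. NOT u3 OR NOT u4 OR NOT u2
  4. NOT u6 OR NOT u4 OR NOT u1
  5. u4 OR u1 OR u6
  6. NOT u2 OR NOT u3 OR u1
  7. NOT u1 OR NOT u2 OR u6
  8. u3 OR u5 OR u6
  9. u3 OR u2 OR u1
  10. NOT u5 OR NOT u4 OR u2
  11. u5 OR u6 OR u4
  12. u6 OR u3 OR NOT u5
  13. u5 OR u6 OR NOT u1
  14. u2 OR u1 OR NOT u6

There are 2^6 = 64 truth assignments over (u1, u2, u3, u4, u5, u6).
Split on u1. With u1 = true, the clauses containing u1 are satisfied and NOT u1 drops from the rest; 9 of the 2^5 = 32 assignments to the other variables satisfy what remains.
With u1 = false, by the same count on the reduced clause set, 2 assignments work.
(One model: u1=F, u2=F, u3=T, u4=T, u5=F, u6=F.)
Total: 9 + 2 = 11.

11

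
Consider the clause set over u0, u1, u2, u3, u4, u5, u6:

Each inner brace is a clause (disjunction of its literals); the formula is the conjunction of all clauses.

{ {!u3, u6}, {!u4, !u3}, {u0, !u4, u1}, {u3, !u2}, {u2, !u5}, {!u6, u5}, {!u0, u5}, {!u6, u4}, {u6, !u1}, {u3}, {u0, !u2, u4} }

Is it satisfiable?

(u3) alone gives u3 = true.
(u6) alone gives u6 = true.
(!u4) alone gives u4 = false.
But (u4) is also a unit clause — contradiction.
No assignment satisfies every clause.

No, unsatisfiable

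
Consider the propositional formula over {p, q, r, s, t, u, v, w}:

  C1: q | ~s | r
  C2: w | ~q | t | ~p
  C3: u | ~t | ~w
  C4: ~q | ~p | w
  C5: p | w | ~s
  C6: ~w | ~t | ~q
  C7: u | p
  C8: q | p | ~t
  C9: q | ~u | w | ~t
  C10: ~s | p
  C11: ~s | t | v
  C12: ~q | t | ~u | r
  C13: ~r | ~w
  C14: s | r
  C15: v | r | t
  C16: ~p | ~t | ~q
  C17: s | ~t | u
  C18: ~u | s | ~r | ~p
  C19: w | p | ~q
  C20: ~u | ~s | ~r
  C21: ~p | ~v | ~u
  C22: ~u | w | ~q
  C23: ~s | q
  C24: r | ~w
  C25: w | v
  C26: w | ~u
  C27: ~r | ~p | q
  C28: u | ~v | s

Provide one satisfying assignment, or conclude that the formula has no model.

UNSATISFIABLE

Suppose u = 1.
Unit clause (w) forces w = 1.
Unit clause (~r) forces r = 0.
But (r) is also a unit clause — contradiction.
That branch fails; take u = 0 instead.
Unit clause (p) forces p = 1.
Suppose t = 0.
Suppose w = 1.
Unit clause (~r) forces r = 0.
But (r) is also a unit clause — contradiction.
That branch fails; take w = 0 instead.
Unit clause (~q) forces q = 0.
Unit clause (~s) forces s = 0.
Unit clause (r) forces r = 1.
But (~r) is also a unit clause — contradiction.
Either choice for w ends in contradiction.
That branch fails; take t = 1 instead.
Unit clause (~w) forces w = 0.
Unit clause (~q) forces q = 0.
Unit clause (s) forces s = 1.
But (~s) is also a unit clause — contradiction.
Either choice for t ends in contradiction.
Either choice for u ends in contradiction.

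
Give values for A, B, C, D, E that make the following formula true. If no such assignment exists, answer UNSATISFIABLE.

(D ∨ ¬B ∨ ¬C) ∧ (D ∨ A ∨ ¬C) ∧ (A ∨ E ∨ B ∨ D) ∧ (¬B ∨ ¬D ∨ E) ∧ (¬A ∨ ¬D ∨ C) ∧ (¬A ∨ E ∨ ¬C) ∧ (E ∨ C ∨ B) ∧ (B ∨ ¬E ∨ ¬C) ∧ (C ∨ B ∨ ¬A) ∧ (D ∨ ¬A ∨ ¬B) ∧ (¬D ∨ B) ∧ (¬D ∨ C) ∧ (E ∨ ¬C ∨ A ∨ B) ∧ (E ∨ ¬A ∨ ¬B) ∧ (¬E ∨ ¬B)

Branch on D: set D = False.
Branch on B: set B = True.
From the singleton clause (¬C), C = False.
From the singleton clause (¬A), A = False.
From the singleton clause (¬E), E = False.
Every clause now holds.

A ↦ False, B ↦ True, C ↦ False, D ↦ False, E ↦ False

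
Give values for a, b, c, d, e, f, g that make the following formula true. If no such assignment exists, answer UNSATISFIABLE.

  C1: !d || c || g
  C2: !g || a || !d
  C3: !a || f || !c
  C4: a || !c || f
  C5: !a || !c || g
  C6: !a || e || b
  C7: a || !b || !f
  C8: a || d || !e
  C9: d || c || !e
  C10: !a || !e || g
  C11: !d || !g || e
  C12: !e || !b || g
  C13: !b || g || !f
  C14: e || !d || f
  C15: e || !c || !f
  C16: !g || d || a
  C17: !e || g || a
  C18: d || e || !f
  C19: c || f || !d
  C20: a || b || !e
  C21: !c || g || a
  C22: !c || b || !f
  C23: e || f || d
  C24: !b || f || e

a: true, b: true, c: true, d: false, e: true, f: true, g: true

Branch on d: set d = false.
Branch on a: set a = true.
Branch on f: set f = true.
From the singleton clause (e), e = true.
From the singleton clause (c), c = true.
From the singleton clause (g), g = true.
From the singleton clause (b), b = true.
All clauses are satisfied.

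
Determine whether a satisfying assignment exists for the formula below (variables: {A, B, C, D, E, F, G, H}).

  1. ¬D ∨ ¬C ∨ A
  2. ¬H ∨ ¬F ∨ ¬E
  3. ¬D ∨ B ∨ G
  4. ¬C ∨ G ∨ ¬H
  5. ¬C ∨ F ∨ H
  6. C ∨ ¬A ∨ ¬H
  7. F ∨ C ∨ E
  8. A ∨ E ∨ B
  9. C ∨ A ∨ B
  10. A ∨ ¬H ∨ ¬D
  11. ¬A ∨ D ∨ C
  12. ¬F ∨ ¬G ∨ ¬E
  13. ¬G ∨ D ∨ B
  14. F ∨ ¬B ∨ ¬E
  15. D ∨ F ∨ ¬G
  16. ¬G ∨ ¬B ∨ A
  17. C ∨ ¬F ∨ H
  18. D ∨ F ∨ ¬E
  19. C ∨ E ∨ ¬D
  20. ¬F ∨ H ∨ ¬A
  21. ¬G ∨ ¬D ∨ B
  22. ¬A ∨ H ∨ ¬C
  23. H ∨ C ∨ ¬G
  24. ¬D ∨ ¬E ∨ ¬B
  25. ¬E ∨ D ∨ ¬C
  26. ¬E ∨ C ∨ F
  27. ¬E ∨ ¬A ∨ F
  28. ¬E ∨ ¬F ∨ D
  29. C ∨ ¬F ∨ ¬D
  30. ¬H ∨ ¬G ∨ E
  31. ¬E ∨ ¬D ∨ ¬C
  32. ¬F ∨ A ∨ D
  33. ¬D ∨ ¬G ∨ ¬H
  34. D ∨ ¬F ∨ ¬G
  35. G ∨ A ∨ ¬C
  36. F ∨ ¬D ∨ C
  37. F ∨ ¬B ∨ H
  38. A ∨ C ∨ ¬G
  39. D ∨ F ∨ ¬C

Case D = False:
Case A = False:
The clause (¬F) is unit, so F = False.
The clause (¬G) is unit, so G = False.
The clause (¬E) is unit, so E = False.
The clause (C) is unit, so C = True.
But (¬C) is also a unit clause — contradiction.
That branch fails; take A = True instead.
The clause (C) is unit, so C = True.
The clause (H) is unit, so H = True.
The clause (G) is unit, so G = True.
The clause (B) is unit, so B = True.
The clause (F) is unit, so F = True.
But (¬F) is also a unit clause — contradiction.
Neither A = True nor A = False works.
That branch fails; take D = True instead.
Case C = False:
The clause (E) is unit, so E = True.
The clause (¬B) is unit, so B = False.
The clause (G) is unit, so G = True.
But (¬G) is also a unit clause — contradiction.
That branch fails; take C = True instead.
The clause (A) is unit, so A = True.
The clause (H) is unit, so H = True.
The clause (G) is unit, so G = True.
But (¬G) is also a unit clause — contradiction.
Neither C = True nor C = False works.
Neither D = True nor D = False works.
No assignment satisfies every clause.

No, unsatisfiable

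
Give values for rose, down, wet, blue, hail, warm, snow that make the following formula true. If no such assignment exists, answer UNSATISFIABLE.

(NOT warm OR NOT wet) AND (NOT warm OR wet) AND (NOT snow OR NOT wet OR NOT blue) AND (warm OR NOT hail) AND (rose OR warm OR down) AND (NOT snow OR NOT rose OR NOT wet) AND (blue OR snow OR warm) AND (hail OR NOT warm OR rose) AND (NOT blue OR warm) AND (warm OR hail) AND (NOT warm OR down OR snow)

UNSATISFIABLE

Case warm = false:
The clause (NOT hail) is unit, so hail = false.
But (hail) is also a unit clause — contradiction.
That branch fails; take warm = true instead.
The clause (NOT wet) is unit, so wet = false.
But (wet) is also a unit clause — contradiction.
Either choice for warm ends in contradiction.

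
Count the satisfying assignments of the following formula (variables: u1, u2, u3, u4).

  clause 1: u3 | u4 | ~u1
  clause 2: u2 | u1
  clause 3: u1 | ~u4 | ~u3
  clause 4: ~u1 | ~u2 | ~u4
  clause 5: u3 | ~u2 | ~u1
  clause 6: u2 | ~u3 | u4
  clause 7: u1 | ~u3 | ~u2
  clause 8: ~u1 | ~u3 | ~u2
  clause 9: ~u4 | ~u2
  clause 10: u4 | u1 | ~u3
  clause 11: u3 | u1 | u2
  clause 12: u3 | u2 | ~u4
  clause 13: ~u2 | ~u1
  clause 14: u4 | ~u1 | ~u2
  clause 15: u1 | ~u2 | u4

There are 2^4 = 16 truth assignments over (u1, u2, u3, u4).
Split on u2. With u2 = 1, the clauses containing u2 are satisfied and ~u2 drops from the rest; 0 of the 2^3 = 8 assignments to the other variables satisfy what remains.
With u2 = 0, by the same count on the reduced clause set, 1 assignment works.
(One model: u1=T, u2=F, u3=T, u4=T.)
Total: 0 + 1 = 1.

1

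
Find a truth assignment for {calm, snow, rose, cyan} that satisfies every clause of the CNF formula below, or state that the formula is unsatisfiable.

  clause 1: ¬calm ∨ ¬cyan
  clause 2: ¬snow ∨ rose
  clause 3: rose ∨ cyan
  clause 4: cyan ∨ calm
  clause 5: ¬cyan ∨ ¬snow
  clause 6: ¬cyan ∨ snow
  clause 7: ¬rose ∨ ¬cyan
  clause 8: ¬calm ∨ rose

calm: True,  snow: True,  rose: True,  cyan: False

Case calm = True:
(¬cyan) alone gives cyan = False.
(rose) alone gives rose = True.
Every clause is now satisfied; snow is unconstrained.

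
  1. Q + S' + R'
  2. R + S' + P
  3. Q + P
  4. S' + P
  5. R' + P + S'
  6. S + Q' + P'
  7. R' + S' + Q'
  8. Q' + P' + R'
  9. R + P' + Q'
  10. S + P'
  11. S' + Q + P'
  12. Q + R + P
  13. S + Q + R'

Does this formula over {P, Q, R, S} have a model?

Yes, satisfiable

Case Q = 1:
Case S = 0:
From the singleton clause (P'), P = 0.
All clauses hold; R can take either value.
A satisfying assignment: P ↦ 0, Q ↦ 1, R ↦ 1, S ↦ 0.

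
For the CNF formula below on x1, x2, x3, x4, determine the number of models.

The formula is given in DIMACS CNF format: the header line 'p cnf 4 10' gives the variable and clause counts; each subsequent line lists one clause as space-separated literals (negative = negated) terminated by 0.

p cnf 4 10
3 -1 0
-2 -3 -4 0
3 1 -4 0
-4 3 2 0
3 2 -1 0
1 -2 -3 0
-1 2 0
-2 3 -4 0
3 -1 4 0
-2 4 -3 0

4

There are 2^4 = 16 truth assignments over (x1, x2, x3, x4).
Check each against the 10 clauses (columns in the order x1, x2, x3, x4):
  F F F F  ✓ satisfies all
  F F F T  ✗ fails (x3 ∨ x1 ∨ ¬x4)
  F F T F  ✓ satisfies all
  F F T T  ✓ satisfies all
  F T F F  ✓ satisfies all
  F T F T  ✗ fails (x3 ∨ x1 ∨ ¬x4)
  F T T F  ✗ fails (x1 ∨ ¬x2 ∨ ¬x3)
  F T T T  ✗ fails (¬x2 ∨ ¬x3 ∨ ¬x4)
  T F F F  ✗ fails (x3 ∨ ¬x1)
  T F F T  ✗ fails (x3 ∨ ¬x1)
  T F T F  ✗ fails (¬x1 ∨ x2)
  T F T T  ✗ fails (¬x1 ∨ x2)
  T T F F  ✗ fails (x3 ∨ ¬x1)
  T T F T  ✗ fails (x3 ∨ ¬x1)
  T T T F  ✗ fails (¬x2 ∨ x4 ∨ ¬x3)
  T T T T  ✗ fails (¬x2 ∨ ¬x3 ∨ ¬x4)
4 of the 16 rows are models.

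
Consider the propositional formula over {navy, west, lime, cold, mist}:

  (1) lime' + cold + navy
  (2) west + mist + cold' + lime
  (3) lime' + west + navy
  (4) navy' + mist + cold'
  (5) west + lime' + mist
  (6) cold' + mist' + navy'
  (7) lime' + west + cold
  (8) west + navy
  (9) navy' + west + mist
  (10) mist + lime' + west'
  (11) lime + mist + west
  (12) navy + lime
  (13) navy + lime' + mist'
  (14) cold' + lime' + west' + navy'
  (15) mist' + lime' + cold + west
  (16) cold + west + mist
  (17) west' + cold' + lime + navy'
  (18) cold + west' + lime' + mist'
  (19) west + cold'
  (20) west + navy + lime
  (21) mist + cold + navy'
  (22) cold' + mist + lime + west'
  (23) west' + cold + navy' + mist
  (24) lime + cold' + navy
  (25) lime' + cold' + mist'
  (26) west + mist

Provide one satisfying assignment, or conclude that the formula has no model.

Suppose west = 0.
Unit clause (navy) forces navy = 1.
Unit clause (mist) forces mist = 1.
Unit clause (cold') forces cold = 0.
Unit clause (lime') forces lime = 0.
Every clause now holds.

navy: 1,  west: 0,  lime: 0,  cold: 0,  mist: 1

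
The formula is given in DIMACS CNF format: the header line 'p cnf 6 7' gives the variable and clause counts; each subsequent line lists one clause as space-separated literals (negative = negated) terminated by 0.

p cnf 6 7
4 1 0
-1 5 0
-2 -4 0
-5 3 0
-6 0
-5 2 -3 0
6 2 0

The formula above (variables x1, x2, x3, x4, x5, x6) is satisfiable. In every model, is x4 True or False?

Suppose x4 = True.
From the singleton clause (¬x2), x2 = False.
From the singleton clause (¬x6), x6 = False.
That conflicts with the unit clause (x6).
So every satisfying assignment has x4 = False.

False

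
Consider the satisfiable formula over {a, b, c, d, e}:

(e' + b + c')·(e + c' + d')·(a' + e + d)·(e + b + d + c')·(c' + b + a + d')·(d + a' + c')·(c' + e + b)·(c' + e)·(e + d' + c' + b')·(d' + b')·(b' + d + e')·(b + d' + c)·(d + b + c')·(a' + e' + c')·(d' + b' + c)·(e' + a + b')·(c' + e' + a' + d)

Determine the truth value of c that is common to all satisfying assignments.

Suppose c = 1.
(e) alone gives e = 1.
(b) alone gives b = 1.
(d') alone gives d = 0.
Now (d) is unsatisfied and unit — conflict.
So every satisfying assignment has c = False.

False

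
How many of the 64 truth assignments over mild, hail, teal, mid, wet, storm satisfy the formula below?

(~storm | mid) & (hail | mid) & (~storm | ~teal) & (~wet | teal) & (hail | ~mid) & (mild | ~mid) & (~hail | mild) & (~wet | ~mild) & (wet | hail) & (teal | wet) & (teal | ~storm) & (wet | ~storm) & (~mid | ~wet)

2

There are 2^6 = 64 truth assignments over (mild, hail, teal, mid, wet, storm).
Split on storm. With storm = 1, the clauses containing storm are satisfied and ~storm drops from the rest; 0 of the 2^5 = 32 assignments to the other variables satisfy what remains.
With storm = 0, by the same count on the reduced clause set, 2 assignments work.
Total: 0 + 2 = 2.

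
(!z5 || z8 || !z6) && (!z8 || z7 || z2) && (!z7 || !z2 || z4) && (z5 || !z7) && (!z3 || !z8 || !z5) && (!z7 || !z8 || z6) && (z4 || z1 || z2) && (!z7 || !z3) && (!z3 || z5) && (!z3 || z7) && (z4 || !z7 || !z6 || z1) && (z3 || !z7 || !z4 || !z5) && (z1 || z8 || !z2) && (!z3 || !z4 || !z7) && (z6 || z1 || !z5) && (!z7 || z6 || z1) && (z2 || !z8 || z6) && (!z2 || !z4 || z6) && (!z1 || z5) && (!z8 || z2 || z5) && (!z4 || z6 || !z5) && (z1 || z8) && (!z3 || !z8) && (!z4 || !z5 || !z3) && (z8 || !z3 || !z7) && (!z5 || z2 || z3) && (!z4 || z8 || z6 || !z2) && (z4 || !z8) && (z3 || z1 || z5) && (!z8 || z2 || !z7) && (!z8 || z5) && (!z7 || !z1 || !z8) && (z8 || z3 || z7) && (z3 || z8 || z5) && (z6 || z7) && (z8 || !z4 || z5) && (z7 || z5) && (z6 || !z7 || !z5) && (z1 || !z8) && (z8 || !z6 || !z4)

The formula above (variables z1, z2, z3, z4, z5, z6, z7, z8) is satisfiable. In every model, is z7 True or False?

False

Suppose z7 = true.
From the singleton clause (z5), z5 = true.
From the singleton clause (!z3), z3 = false.
From the singleton clause (!z4), z4 = false.
From the singleton clause (!z2), z2 = false.
Now (z2) is unsatisfied and unit — conflict.
So every satisfying assignment has z7 = False.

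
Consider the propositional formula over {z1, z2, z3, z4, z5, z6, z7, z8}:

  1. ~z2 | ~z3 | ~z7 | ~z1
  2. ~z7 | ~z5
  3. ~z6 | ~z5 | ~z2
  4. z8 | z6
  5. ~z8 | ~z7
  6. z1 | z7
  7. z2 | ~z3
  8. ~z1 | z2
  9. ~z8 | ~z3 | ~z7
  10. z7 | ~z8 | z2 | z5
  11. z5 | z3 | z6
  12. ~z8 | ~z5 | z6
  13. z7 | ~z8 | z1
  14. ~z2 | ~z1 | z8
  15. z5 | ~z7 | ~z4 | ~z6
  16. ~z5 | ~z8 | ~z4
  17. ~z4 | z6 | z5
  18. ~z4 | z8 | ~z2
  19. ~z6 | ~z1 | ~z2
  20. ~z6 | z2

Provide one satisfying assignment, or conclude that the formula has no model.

Case z7 = 1:
(~z5) alone gives z5 = 0.
(~z8) alone gives z8 = 0.
(z6) alone gives z6 = 1.
(~z4) alone gives z4 = 0.
(z2) alone gives z2 = 1.
(~z1) alone gives z1 = 0.
No clause remains; z3 is free.

z1 ↦ 0,  z2 ↦ 1,  z3 ↦ 1,  z4 ↦ 0,  z5 ↦ 0,  z6 ↦ 1,  z7 ↦ 1,  z8 ↦ 0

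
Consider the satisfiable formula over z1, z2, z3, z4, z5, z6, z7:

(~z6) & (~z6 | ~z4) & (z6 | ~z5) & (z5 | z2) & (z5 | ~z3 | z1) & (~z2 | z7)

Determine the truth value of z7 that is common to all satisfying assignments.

Suppose z7 = 0.
The clause (~z6) is unit, so z6 = 0.
The clause (~z5) is unit, so z5 = 0.
The clause (z2) is unit, so z2 = 1.
Now (~z2) is unsatisfied and unit — conflict.
So every satisfying assignment has z7 = True.

True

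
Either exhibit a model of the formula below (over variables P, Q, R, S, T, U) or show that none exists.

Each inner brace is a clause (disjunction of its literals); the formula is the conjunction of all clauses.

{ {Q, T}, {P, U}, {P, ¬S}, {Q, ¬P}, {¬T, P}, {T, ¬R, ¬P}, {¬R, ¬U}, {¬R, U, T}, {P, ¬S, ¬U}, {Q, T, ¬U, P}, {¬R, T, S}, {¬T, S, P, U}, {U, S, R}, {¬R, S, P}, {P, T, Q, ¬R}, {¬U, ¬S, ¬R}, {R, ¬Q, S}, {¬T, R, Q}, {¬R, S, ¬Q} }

Try Q = True.
Try P = True.
Try T = False.
Unit clause (¬R) forces R = False.
Unit clause (S) forces S = True.
Every clause is now satisfied; U is unconstrained.

P=True; Q=True; R=False; S=True; T=False; U=True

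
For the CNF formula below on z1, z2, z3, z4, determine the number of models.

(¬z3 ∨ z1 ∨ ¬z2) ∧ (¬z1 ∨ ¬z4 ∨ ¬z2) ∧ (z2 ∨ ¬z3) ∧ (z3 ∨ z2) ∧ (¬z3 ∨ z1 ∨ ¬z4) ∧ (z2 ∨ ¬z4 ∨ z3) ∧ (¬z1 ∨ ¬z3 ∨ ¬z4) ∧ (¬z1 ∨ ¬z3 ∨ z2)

4

There are 2^4 = 16 truth assignments over (z1, z2, z3, z4).
Split on z4. With z4 = True, the clauses containing z4 are satisfied and ¬z4 drops from the rest; 1 of the 2^3 = 8 assignments to the other variables satisfy what remains.
With z4 = False, by the same count on the reduced clause set, 3 assignments work.
Total: 1 + 3 = 4.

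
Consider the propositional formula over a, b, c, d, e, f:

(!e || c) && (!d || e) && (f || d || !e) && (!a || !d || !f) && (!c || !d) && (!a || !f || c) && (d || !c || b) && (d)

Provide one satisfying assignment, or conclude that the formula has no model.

(d) alone gives d = true.
(e) alone gives e = true.
(c) alone gives c = true.
That conflicts with the unit clause (!c).

UNSATISFIABLE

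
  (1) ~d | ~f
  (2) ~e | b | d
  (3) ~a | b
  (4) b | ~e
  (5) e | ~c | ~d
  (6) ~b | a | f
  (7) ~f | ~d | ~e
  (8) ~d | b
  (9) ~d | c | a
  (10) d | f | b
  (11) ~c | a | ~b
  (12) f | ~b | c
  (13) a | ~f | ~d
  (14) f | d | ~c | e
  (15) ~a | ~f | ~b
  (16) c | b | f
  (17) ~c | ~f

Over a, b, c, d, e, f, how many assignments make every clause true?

5

There are 2^6 = 64 truth assignments over (a, b, c, d, e, f).
Split on b. With b = 1, the clauses containing b are satisfied and ~b drops from the rest; 4 of the 2^5 = 32 assignments to the other variables satisfy what remains.
With b = 0, by the same count on the reduced clause set, 1 assignment works.
Total: 4 + 1 = 5.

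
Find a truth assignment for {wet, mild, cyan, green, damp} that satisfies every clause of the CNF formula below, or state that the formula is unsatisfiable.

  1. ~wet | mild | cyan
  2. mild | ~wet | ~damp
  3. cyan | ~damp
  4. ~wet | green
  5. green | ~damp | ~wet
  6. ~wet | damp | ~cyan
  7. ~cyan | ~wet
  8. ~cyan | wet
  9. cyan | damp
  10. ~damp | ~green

UNSATISFIABLE

Branch on cyan: set cyan = 1.
The clause (~wet) is unit, so wet = 0.
That conflicts with the unit clause (wet).
So cyan must be the other value — set cyan = 0.
The clause (~damp) is unit, so damp = 0.
That conflicts with the unit clause (damp).
Either choice for cyan ends in contradiction.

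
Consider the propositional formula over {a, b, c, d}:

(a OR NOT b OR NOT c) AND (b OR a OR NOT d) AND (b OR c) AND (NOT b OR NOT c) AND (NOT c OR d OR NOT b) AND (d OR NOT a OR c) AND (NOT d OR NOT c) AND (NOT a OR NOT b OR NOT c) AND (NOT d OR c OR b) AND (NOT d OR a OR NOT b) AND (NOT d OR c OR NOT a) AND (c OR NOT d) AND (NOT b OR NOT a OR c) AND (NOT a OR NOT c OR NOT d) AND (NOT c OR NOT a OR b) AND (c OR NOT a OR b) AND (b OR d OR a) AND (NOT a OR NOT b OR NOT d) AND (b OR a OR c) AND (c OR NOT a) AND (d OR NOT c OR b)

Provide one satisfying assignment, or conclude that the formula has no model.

Branch on b: set b = true.
The clause (NOT c) is unit, so c = false.
The clause (NOT d) is unit, so d = false.
The clause (NOT a) is unit, so a = false.
This assignment satisfies each clause.

a: false, b: true, c: false, d: false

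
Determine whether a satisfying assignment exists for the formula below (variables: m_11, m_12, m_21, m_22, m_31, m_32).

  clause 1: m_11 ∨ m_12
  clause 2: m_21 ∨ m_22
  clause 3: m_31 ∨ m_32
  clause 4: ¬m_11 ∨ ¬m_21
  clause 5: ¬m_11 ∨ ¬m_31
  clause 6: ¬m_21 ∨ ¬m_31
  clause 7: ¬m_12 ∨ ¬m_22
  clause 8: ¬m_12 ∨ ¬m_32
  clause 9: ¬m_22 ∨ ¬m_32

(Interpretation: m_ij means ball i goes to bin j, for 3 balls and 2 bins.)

No, unsatisfiable

Branch on m_11: set m_11 = True.
(¬m_21) alone gives m_21 = False.
(m_22) alone gives m_22 = True.
(¬m_31) alone gives m_31 = False.
(m_32) alone gives m_32 = True.
Now (¬m_32) is unsatisfied and unit — conflict.
So m_11 must be the other value — set m_11 = False.
(m_12) alone gives m_12 = True.
(¬m_22) alone gives m_22 = False.
(m_21) alone gives m_21 = True.
(¬m_31) alone gives m_31 = False.
(m_32) alone gives m_32 = True.
Now (¬m_32) is unsatisfied and unit — conflict.
Either choice for m_11 ends in contradiction.
No assignment satisfies every clause.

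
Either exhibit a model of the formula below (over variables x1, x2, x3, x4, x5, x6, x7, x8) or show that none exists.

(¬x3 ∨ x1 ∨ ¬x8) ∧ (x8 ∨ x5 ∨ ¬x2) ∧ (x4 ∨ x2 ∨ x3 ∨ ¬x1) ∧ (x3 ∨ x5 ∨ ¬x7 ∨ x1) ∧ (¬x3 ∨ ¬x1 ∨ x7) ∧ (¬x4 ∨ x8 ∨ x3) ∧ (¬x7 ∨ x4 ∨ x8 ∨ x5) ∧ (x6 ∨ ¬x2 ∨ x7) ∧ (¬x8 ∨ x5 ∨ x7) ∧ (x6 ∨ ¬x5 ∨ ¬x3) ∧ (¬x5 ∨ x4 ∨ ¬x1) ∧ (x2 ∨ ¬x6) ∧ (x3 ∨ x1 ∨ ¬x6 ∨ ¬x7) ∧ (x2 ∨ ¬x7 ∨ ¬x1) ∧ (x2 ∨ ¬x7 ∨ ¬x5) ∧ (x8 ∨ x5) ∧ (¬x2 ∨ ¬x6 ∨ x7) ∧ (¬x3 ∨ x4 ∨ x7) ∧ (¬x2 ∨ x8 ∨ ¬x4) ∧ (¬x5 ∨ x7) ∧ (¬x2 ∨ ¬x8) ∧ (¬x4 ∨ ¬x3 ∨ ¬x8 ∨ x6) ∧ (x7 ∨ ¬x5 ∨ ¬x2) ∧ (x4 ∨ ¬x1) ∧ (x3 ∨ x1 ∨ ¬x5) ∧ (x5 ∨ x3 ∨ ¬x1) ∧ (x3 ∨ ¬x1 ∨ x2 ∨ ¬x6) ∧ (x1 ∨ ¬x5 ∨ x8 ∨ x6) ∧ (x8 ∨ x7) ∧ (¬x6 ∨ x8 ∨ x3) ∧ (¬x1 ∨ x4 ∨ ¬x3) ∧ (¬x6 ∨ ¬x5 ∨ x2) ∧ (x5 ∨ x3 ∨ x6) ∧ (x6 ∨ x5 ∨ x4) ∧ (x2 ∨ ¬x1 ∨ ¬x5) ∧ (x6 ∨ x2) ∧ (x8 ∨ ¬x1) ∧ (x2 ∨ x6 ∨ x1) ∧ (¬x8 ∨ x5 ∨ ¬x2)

x1: False; x2: True; x3: True; x4: False; x5: True; x6: True; x7: True; x8: False

Case x2 = True:
Unit clause (¬x8) forces x8 = False.
Unit clause (x5) forces x5 = True.
Unit clause (¬x4) forces x4 = False.
Unit clause (¬x1) forces x1 = False.
Unit clause (x7) forces x7 = True.
Unit clause (x3) forces x3 = True.
Unit clause (x6) forces x6 = True.
All clauses are satisfied.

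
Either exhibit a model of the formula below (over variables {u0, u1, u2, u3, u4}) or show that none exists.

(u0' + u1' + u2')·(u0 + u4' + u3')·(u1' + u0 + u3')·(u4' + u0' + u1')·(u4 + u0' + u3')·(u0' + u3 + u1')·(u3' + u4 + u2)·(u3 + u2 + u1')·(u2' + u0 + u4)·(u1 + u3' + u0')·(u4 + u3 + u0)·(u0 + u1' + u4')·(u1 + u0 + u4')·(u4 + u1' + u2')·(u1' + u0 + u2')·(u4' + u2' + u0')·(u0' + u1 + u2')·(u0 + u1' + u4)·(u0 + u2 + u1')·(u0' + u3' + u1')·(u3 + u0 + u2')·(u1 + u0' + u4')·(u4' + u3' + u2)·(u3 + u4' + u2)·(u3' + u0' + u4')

Suppose u0 = 1.
Suppose u1 = 0.
(u3') alone gives u3 = 0.
(u2') alone gives u2 = 0.
(u4') alone gives u4 = 0.
Every clause now holds.

u0 ↦ 1; u1 ↦ 0; u2 ↦ 0; u3 ↦ 0; u4 ↦ 0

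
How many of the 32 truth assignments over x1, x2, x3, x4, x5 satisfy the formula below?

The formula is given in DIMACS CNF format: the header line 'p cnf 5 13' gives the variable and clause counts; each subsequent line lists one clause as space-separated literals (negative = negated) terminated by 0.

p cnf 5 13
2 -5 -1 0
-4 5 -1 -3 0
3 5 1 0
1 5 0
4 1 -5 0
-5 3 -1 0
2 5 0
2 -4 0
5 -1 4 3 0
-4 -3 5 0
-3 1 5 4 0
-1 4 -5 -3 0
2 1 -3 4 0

There are 2^5 = 32 truth assignments over (x1, x2, x3, x4, x5).
Split on x3. With x3 = True, the clauses containing x3 are satisfied and ¬x3 drops from the rest; 3 of the 2^4 = 16 assignments to the other variables satisfy what remains.
With x3 = False, by the same count on the reduced clause set, 2 assignments work.
(One model: x1=F, x2=T, x3=F, x4=T, x5=T.)
Total: 3 + 2 = 5.

5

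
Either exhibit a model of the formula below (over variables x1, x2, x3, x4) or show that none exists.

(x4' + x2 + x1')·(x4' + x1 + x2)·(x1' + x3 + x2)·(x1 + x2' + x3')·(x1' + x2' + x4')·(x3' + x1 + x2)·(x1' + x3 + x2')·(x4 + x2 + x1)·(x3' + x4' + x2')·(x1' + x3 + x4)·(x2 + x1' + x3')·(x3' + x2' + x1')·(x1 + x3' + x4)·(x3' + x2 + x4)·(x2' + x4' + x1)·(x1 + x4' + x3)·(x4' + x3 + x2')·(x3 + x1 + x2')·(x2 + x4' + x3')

Branch on x4: set x4 = 0.
Branch on x2: set x2 = 1.
Branch on x1: set x1 = 1.
Unit clause (x3) forces x3 = 1.
Now (x3') is unsatisfied and unit — conflict.
Backtrack on x1: now try x1 = 0.
Unit clause (x3') forces x3 = 0.
Now (x3) is unsatisfied and unit — conflict.
Neither x1 = 1 nor x1 = 0 works.
Backtrack on x2: now try x2 = 0.
Unit clause (x1) forces x1 = 1.
Unit clause (x3) forces x3 = 1.
Now (x3') is unsatisfied and unit — conflict.
Neither x2 = 1 nor x2 = 0 works.
Backtrack on x4: now try x4 = 1.
Branch on x2: set x2 = 1.
Unit clause (x1') forces x1 = 0.
Now (x1) is unsatisfied and unit — conflict.
Backtrack on x2: now try x2 = 0.
Unit clause (x1') forces x1 = 0.
Now (x1) is unsatisfied and unit — conflict.
Neither x2 = 1 nor x2 = 0 works.
Neither x4 = 1 nor x4 = 0 works.

UNSATISFIABLE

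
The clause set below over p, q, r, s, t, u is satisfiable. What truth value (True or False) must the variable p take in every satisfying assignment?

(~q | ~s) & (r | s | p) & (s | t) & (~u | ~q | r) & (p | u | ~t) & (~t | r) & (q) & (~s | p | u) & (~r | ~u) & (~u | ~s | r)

True

Suppose p = 0.
The clause (q) is unit, so q = 1.
The clause (~s) is unit, so s = 0.
The clause (r) is unit, so r = 1.
The clause (t) is unit, so t = 1.
The clause (u) is unit, so u = 1.
But (~u) is also a unit clause — contradiction.
So every satisfying assignment has p = True.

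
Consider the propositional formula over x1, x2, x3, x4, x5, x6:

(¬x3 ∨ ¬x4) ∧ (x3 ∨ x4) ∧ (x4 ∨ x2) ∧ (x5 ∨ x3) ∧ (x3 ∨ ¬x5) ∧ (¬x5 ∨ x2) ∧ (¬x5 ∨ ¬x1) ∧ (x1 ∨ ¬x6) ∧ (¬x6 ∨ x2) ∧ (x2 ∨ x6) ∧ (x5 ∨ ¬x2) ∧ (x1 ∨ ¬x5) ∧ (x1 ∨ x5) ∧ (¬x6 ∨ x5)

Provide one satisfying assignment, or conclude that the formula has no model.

UNSATISFIABLE

Suppose x3 = False.
(x4) alone gives x4 = True.
(x5) alone gives x5 = True.
That conflicts with the unit clause (¬x5).
Undo x3 and try x3 = True.
(¬x4) alone gives x4 = False.
(x2) alone gives x2 = True.
(x5) alone gives x5 = True.
(¬x1) alone gives x1 = False.
That conflicts with the unit clause (x1).
Either choice for x3 ends in contradiction.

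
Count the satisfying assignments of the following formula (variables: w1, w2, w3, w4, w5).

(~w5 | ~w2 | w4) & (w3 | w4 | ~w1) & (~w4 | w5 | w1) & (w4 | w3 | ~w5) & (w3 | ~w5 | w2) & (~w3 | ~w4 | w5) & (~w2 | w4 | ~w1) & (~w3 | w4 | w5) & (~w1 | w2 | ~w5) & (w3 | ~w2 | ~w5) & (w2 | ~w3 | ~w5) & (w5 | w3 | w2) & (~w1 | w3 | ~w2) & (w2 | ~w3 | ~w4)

There are 2^5 = 32 truth assignments over (w1, w2, w3, w4, w5).
Split on w5. With w5 = 1, the clauses containing w5 are satisfied and ~w5 drops from the rest; 2 of the 2^4 = 16 assignments to the other variables satisfy what remains.
With w5 = 0, by the same count on the reduced clause set, 1 assignment works.
(One model: w1=F, w2=T, w3=F, w4=F, w5=F.)
Total: 2 + 1 = 3.

3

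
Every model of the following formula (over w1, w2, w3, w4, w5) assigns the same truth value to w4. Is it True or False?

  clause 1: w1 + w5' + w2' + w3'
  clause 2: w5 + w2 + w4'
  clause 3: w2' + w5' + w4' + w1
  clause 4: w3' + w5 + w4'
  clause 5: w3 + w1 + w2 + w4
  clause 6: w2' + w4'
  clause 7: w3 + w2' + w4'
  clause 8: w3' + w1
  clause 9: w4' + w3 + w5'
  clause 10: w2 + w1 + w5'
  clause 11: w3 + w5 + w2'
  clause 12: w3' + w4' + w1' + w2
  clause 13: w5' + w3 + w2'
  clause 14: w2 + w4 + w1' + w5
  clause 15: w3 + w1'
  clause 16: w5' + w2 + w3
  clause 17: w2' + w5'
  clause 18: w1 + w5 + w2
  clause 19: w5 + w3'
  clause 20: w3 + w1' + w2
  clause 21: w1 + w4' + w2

False

Suppose w4 = 1.
(w2') alone gives w2 = 0.
(w5) alone gives w5 = 1.
(w3) alone gives w3 = 1.
(w1) alone gives w1 = 1.
Now (w1') is unsatisfied and unit — conflict.
So every satisfying assignment has w4 = False.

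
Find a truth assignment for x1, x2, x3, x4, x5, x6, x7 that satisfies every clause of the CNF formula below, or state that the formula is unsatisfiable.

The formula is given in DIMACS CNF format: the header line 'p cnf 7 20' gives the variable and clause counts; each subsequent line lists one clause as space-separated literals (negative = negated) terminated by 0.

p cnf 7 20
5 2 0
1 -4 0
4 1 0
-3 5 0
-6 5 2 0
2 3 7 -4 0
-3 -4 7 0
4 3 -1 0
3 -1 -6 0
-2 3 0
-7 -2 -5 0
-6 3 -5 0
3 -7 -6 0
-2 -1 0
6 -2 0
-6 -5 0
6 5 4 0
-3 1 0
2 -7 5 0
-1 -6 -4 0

x1=True, x2=False, x3=True, x4=False, x5=True, x6=False, x7=False

Branch on x5: set x5 = True.
The clause (¬x6) is unit, so x6 = False.
The clause (¬x2) is unit, so x2 = False.
Branch on x1: set x1 = True.
Branch on x4: set x4 = False.
The clause (x3) is unit, so x3 = True.
Every clause is now satisfied; x7 is unconstrained.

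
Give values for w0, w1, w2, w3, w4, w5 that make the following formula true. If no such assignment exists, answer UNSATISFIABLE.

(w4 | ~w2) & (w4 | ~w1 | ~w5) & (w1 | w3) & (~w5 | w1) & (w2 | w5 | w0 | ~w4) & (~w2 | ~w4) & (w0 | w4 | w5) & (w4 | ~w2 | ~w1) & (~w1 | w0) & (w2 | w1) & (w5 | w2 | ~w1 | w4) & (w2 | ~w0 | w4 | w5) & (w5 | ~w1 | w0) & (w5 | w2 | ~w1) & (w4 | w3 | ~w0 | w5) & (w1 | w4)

Branch on w4: set w4 = 1.
(~w2) alone gives w2 = 0.
(w1) alone gives w1 = 1.
(w0) alone gives w0 = 1.
(w5) alone gives w5 = 1.
All clauses hold; w3 can take either value.

w0 ↦ 1, w1 ↦ 1, w2 ↦ 0, w3 ↦ 0, w4 ↦ 1, w5 ↦ 1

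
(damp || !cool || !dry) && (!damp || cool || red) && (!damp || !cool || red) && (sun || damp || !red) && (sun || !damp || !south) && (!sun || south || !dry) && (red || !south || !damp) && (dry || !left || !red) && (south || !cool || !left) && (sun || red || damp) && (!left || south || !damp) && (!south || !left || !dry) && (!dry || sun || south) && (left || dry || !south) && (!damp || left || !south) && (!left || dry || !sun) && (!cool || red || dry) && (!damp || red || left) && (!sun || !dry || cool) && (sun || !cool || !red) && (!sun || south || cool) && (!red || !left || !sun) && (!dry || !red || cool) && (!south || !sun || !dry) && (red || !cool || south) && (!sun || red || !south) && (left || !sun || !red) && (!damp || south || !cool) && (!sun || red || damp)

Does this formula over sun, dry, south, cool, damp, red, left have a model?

Try damp = true.
Try cool = false.
Unit clause (red) forces red = true.
Unit clause (!dry) forces dry = false.
Unit clause (!left) forces left = false.
Unit clause (!south) forces south = false.
Unit clause (!sun) forces sun = false.
Every clause now holds.
A satisfying assignment: sun ↦ false; dry ↦ false; south ↦ false; cool ↦ false; damp ↦ true; red ↦ true; left ↦ false.

Yes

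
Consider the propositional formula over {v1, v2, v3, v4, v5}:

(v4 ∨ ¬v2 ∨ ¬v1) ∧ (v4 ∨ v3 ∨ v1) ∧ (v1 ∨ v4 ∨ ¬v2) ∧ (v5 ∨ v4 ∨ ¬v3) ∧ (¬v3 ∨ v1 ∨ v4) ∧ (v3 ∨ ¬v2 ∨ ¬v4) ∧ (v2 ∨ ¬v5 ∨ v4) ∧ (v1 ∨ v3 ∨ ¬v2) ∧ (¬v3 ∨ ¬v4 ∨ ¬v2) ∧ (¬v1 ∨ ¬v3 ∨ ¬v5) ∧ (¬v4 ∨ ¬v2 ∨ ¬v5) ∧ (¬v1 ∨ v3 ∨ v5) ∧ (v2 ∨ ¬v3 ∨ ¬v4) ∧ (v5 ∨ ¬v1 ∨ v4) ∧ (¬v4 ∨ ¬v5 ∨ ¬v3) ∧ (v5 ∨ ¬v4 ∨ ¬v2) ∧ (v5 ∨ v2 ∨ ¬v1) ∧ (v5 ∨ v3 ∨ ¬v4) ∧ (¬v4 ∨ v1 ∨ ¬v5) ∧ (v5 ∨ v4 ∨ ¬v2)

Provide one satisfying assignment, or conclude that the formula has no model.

v1: True, v2: False, v3: False, v4: True, v5: True

Branch on v4: set v4 = True.
Branch on v3: set v3 = False.
Unit clause (¬v2) forces v2 = False.
Unit clause (v5) forces v5 = True.
Unit clause (v1) forces v1 = True.
All clauses are satisfied.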